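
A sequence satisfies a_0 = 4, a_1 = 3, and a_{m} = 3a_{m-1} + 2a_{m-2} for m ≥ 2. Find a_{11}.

The ordinary generating function has denominator 1 - 3q - 2q^2.
Iterating the recurrence: a_0,…,a_{11} = 4, 3, 17, 57, 205, 729, 2597, 9249, 32941, 117321, 417845, 1488177.

1488177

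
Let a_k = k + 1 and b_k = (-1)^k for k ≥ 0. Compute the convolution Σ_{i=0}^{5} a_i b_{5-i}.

The convolution is the t^5 coefficient of A(t)B(t).
Σ = 1·(-1) + 2·1 + 3·(-1) + 4·1 + 5·(-1) + 6·1 = 3.

3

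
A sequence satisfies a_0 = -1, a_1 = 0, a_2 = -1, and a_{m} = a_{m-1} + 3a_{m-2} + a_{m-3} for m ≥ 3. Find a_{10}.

-985

The ordinary generating function has denominator 1 - x - 3x^2 - x^3.
Iterating the recurrence: a_0,…,a_{10} = -1, 0, -1, -2, -5, -12, -29, -70, -169, -408, -985.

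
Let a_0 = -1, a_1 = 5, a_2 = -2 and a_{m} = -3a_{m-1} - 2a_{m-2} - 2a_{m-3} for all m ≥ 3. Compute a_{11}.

The ordinary generating function has denominator 1 + 3q + 2q^2 + 2q^3.
Iterating the recurrence: a_0,…,a_{11} = -1, 5, -2, -2, 0, 8, -20, 44, -108, 276, -700, 1764.

1764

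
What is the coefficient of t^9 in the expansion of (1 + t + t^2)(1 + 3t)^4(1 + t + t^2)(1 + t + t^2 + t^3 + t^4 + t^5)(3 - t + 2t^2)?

8070

(1 + t + t^2) has coefficients 1,1,1 for degrees 0…2.
(1 + 3t)^4 has coefficients 1,12,54,108,81,0,0,0,0,0 for degrees 0…9.
Multiplying by (1 + t + t^2) gives running coefficients 1,13,67,174,243,189,81,0,0,0 for degrees 0…9.
Multiplying by (1 + t + t^2 + t^3 + t^4 + t^5) gives running coefficients 1,14,81,255,498,687,767,754,687,513 for degrees 0…9.
Finally multiplying by (3 - t + 2t^2), the product of all factors after the first has coefficients 3,41,231,712,1401,2073,2610,2869,2841,2360 for degrees 0…9.
[t^9] = 1·2360 + 1·2841 + 1·2869 = 8070.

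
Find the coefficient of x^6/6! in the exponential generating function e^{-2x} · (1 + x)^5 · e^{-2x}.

The EGF product rule gives c_6 = Σ_{k_1+k_2+k_3=6} C(6; k_1,k_2,k_3) · ∏ g_i(k_i), where e^{-2x} gives (-2)^k; (1+x)^5 gives the falling factorial (5)_k; e^{-2x} gives (-2)^k.
g_1(k) for k = 0…6: 1, -2, 4, -8, 16, -32, 64.
g_2(k) for k = 0…6: 1, 5, 20, 60, 120, 120, 0.
g_3(k) for k = 0…6: 1, -2, 4, -8, 16, -32, 64.
First combine the last two factors: h(k) = Σ_j C(k,j)·g_2(j)·g_3(k−j) for k = 0…6: 1, 3, 4, -8, -24, 88, 64.
c_6 = Σ_k C(6,k)·g_1(k)·h(6−k) = 1·1·64 + 6·(-2)·88 + 15·4·(-24) + 20·(-8)·(-8) + 15·16·4 + 6·(-32)·3 + 1·64·1 = 64 − 1056 − 1440 + 1280 + 960 − 576 + 64 = -704.

-704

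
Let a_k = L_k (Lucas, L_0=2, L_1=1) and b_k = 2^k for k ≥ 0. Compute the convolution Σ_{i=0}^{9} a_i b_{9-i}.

2750

The convolution is the t^9 coefficient of A(t)B(t).
Σ = 2·512 + 1·256 + 3·128 + 4·64 + 7·32 + 11·16 + 18·8 + 29·4 + 47·2 + 76·1 = 2750.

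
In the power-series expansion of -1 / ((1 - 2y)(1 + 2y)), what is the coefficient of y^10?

The denominator gives the recurrence a_n = 4a_(n−2) for n ≥ 2; the numerator fixes a_0 = -1, a_1 = 0.
Iterating: -1, 0, -4, 0, -16, 0, -64, 0, -256, 0, -1024, so a_10 = -1024.

-1024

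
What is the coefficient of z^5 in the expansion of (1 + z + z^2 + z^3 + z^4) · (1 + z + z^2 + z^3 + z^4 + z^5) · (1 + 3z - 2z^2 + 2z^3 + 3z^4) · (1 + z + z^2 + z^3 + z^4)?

(1 + z + z^2 + z^3 + z^4) has coefficients 1,1,1,1,1 for degrees 0…4.
(1 + z + z^2 + z^3 + z^4 + z^5) has coefficients 1,1,1,1,1,1 for degrees 0…5.
Multiplying by (1 + 3z - 2z^2 + 2z^3 + 3z^4) gives running coefficients 1,4,2,4,7,7 for degrees 0…5.
Finally multiplying by (1 + z + z^2 + z^3 + z^4), the product of all factors after the first has coefficients 1,5,7,11,18,24 for degrees 0…5.
[z^5] = 1·24 + 1·18 + 1·11 + 1·7 + 1·5 = 65.

65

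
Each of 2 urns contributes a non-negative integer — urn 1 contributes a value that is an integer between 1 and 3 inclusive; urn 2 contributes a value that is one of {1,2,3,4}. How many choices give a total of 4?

The generating function for the choices is (x + x^2 + x^3)·(x + x^2 + x^3 + x^4); the count is [x^4].
(x + x^2 + x^3) has coefficients 0,1,1,1 for degrees 0…3.
(x + x^2 + x^3 + x^4) has coefficients 0,1,1,1,1 for degrees 0…4.
[x^4] = 1·1 + 1·1 + 1·1 = 3.

3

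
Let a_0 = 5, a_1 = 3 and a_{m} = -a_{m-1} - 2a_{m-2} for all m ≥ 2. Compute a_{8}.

-61

The ordinary generating function has denominator 1 + q + 2q^2.
Iterating the recurrence: a_0,…,a_{8} = 5, 3, -13, 7, 19, -33, -5, 71, -61.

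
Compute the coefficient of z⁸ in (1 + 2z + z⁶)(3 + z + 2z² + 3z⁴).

2

(1 + 2z + z⁶) has coefficients 1,2,0,0,0,0,1 for degrees 0…6.
(3 + z + 2z² + 3z⁴) has coefficients 3,1,2,0,3,0,0,0,0 for degrees 0…8.
[z⁸] = 1·0 + 2·0 + 1·2 = 2.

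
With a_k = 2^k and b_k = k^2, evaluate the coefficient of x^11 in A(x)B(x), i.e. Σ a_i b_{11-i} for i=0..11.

12117

The convolution is the x^11 coefficient of A(x)B(x).
Σ = 1·121 + 2·100 + 4·81 + 8·64 + 16·49 + 32·36 + 64·25 + 128·16 + 256·9 + 512·4 + 1024·1 + 2048·0 = 12117.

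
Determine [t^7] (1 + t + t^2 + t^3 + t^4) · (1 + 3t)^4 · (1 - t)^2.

(1 + t + t^2 + t^3 + t^4) has coefficients 1,1,1,1,1 for degrees 0…4.
(1 + 3t)^4 has coefficients 1,12,54,108,81,0,0,0 for degrees 0…7.
Finally multiplying by (1 - t)^2, the product of all factors after the first has coefficients 1,10,31,12,-81,-54,81,0 for degrees 0…7.
[t^7] = 1·0 + 1·81 + 1·(-54) + 1·(-81) + 1·12 = -42.

-42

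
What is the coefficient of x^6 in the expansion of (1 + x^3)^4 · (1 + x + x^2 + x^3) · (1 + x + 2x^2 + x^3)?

27

(1 + x^3)^4 has coefficients 1,0,0,4,0,0,6 for degrees 0…6.
(1 + x + x^2 + x^3) has coefficients 1,1,1,1,0,0,0 for degrees 0…6.
Finally multiplying by (1 + x + 2x^2 + x^3), the product of all factors after the first has coefficients 1,2,4,5,4,3,1 for degrees 0…6.
[x^6] = 1·1 + 4·5 + 6·1 = 27.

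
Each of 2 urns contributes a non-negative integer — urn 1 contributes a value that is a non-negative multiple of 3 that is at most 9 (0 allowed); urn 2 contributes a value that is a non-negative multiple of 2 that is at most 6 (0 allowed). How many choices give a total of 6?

2

The generating function for the choices is (1 + z^3 + z^6 + z^9)·(1 + z^2 + z^4 + z^6); the count is [z^6].
(1 + z^3 + z^6 + z^9) has coefficients 1,0,0,1,0,0,1 for degrees 0…6.
(1 + z^2 + z^4 + z^6) has coefficients 1,0,1,0,1,0,1 for degrees 0…6.
[z^6] = 1·1 + 1·0 + 1·1 = 2.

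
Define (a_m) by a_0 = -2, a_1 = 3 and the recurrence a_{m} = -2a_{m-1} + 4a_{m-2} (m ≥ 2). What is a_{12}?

The ordinary generating function has denominator 1 + 2y - 4y^2.
Iterating the recurrence: a_0,…,a_{12} = -2, 3, -14, 40, -136, 432, -1408, 4544, -14720, 47616, -154112, 498688, -1613824.

-1613824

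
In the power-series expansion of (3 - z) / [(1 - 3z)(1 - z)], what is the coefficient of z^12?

2125763

Partial fractions give a closed form: a_n = (4)·3^n + (-1)·1^n.
At n = 12: a_12 = 2125763.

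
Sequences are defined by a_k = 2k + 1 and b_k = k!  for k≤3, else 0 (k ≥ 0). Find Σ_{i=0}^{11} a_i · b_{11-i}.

184

The convolution is the x^11 coefficient of A(x)B(x).
Σ = 1·0 + 3·0 + 5·0 + 7·0 + 9·0 + 11·0 + 13·0 + 15·0 + 17·6 + 19·2 + 21·1 + 23·1 = 184.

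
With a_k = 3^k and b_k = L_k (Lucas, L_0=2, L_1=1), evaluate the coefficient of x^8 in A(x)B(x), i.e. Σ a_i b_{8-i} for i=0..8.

19628

This is [x^8] in the product of the two ordinary generating functions.
Σ = 1·47 + 3·29 + 9·18 + 27·11 + 81·7 + 243·4 + 729·3 + 2187·1 + 6561·2 = 19628.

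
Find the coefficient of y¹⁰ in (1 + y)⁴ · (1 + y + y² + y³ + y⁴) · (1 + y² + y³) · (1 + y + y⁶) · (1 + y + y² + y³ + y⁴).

360

(1 + y)⁴ has coefficients 1,4,6,4,1 for degrees 0…4.
(1 + y + y² + y³ + y⁴) has coefficients 1,1,1,1,1,0,0,0,0,0,0 for degrees 0…10.
Multiplying by (1 + y² + y³) gives running coefficients 1,1,2,3,3,2,2,1,0,0,0 for degrees 0…10.
Multiplying by (1 + y + y⁶) gives running coefficients 1,2,3,5,6,5,5,4,3,3,3 for degrees 0…10.
Finally multiplying by (1 + y + y² + y³ + y⁴), the product of all factors after the first has coefficients 1,3,6,11,17,21,24,25,23,20,18 for degrees 0…10.
[y¹⁰] = 1·18 + 4·20 + 6·23 + 4·25 + 1·24 = 360.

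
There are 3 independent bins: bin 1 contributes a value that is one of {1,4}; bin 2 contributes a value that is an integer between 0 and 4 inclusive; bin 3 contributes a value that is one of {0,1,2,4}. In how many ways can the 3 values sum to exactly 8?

The generating function for the choices is (t + t^4)·(1 + t + t^2 + t^3 + t^4)·(1 + t + t^2 + t^4); the count is [t^8].
(t + t^4) has coefficients 0,1,0,0,1 for degrees 0…4.
(1 + t + t^2 + t^3 + t^4) has coefficients 1,1,1,1,1,0,0,0,0 for degrees 0…8.
Finally multiplying by (1 + t + t^2 + t^4), the product of all factors after the first has coefficients 1,2,3,3,4,3,2,1,1 for degrees 0…8.
[t^8] = 1·1 + 1·4 = 5.

5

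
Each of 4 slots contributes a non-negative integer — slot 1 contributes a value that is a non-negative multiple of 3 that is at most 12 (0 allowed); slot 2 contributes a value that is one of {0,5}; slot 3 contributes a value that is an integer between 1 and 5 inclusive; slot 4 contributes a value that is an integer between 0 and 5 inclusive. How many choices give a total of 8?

The generating function for the choices is (1 + t^3 + t^6 + t^9 + t^12)·(1 + t^5)·(t + t^2 + t^3 + t^4 + t^5)·(1 + t + t^2 + t^3 + t^4 + t^5); the count is [t^8].
(1 + t^3 + t^6 + t^9 + t^12) has coefficients 1,0,0,1,0,0,1,0,0 for degrees 0…8.
(1 + t^5) has coefficients 1,0,0,0,0,1,0,0,0 for degrees 0…8.
Multiplying by (t + t^2 + t^3 + t^4 + t^5) gives running coefficients 0,1,1,1,1,1,1,1,1 for degrees 0…8.
Finally multiplying by (1 + t + t^2 + t^3 + t^4 + t^5), the product of all factors after the first has coefficients 0,1,2,3,4,5,6,6,6 for degrees 0…8.
[t^8] = 1·6 + 1·5 + 1·2 = 13.

13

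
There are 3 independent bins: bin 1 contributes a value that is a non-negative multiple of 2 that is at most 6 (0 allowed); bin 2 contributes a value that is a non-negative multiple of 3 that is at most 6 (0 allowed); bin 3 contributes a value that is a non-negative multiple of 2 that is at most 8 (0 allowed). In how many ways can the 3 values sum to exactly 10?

The generating function for the choices is (1 + t^2 + t^4 + t^6)·(1 + t^3 + t^6)·(1 + t^2 + t^4 + t^6 + t^8); the count is [t^10].
(1 + t^2 + t^4 + t^6) has coefficients 1,0,1,0,1,0,1 for degrees 0…6.
(1 + t^3 + t^6) has coefficients 1,0,0,1,0,0,1,0,0,0,0 for degrees 0…10.
Finally multiplying by (1 + t^2 + t^4 + t^6 + t^8), the product of all factors after the first has coefficients 1,0,1,1,1,1,2,1,2,1,1 for degrees 0…10.
[t^10] = 1·1 + 1·2 + 1·2 + 1·1 = 6.

6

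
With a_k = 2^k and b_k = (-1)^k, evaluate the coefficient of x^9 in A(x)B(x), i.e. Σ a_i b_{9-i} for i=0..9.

341

This is [x^9] in the product of the two ordinary generating functions.
Σ = 1·(-1) + 2·1 + 4·(-1) + 8·1 + 16·(-1) + 32·1 + 64·(-1) + 128·1 + 256·(-1) + 512·1 = 341.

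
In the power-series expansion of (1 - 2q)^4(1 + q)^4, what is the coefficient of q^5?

-40

(1 - 2q)^4 has coefficients 1,-8,24,-32,16 for degrees 0…4.
(1 + q)^4 has coefficients 1,4,6,4,1,0 for degrees 0…5.
[q^5] = 1·0 − 8·1 + 24·4 − 32·6 + 16·4 = -40.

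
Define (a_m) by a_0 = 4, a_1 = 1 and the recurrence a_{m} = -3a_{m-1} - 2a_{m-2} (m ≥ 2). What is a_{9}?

2551

The ordinary generating function has denominator 1 + 3q + 2q^2.
Iterating the recurrence: a_0,…,a_{9} = 4, 1, -11, 31, -71, 151, -311, 631, -1271, 2551.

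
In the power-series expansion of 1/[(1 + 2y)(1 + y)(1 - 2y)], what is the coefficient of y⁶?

Partial fractions give a closed form: a_n = (1)·(-2)^n + (-1/3)·(-1)^n + (1/3)·2^n.
At n = 6: a_6 = 85.

85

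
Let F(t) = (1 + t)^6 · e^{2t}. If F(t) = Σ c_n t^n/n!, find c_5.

12032

The EGF product rule gives c_5 = Σ_{k_1+k_2=5} C(5; k_1,k_2) · ∏ g_i(k_i), where (1+t)^6 gives the falling factorial (6)_k; e^{2t} gives (2)^k.
g_1(k) for k = 0…5: 1, 6, 30, 120, 360, 720.
g_2(k) for k = 0…5: 1, 2, 4, 8, 16, 32.
c_5 = Σ_k C(5,k)·g_1(k)·g_2(5−k) = 1·1·32 + 5·6·16 + 10·30·8 + 10·120·4 + 5·360·2 + 1·720·1 = 32 + 480 + 2400 + 4800 + 3600 + 720 = 12032.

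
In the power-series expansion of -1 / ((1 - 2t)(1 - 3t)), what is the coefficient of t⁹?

Partial fractions give a closed form: a_n = (2)·2^n + (-3)·3^n.
At n = 9: a_9 = -58025.

-58025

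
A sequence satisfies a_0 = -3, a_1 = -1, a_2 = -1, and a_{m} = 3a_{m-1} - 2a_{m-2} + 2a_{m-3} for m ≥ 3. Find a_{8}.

The ordinary generating function has denominator 1 - 3x + 2x^2 - 2x^3.
Iterating the recurrence: a_0,…,a_{8} = -3, -1, -1, -7, -21, -51, -125, -315, -797.

-797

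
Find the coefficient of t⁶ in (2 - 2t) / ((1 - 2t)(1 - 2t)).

512

The denominator gives the recurrence a_n = 4a_(n−1) − 4a_(n−2) for n ≥ 3; the numerator fixes a_0 = 2, a_1 = 6, a_2 = 16.
Iterating: 2, 6, 16, 40, 96, 224, 512, so a_6 = 512.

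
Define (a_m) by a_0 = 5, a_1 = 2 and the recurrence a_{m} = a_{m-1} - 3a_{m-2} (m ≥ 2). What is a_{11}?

41

The ordinary generating function has denominator 1 - y + 3y^2.
Iterating the recurrence: a_0,…,a_{11} = 5, 2, -13, -19, 20, 77, 17, -214, -265, 377, 1172, 41.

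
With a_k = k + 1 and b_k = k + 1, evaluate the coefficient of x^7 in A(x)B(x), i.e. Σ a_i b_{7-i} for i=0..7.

Write out a_i and b_{7-i} for i = 0,…,7 and sum the products.
Σ = 1·8 + 2·7 + 3·6 + 4·5 + 5·4 + 6·3 + 7·2 + 8·1 = 120.

120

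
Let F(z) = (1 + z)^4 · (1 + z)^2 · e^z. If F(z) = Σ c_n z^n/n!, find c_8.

93289

The EGF product rule gives c_8 = Σ_{k_1+k_2+k_3=8} C(8; k_1,k_2,k_3) · ∏ g_i(k_i), where (1+z)^4 gives the falling factorial (4)_k; (1+z)^2 gives the falling factorial (2)_k; e^z gives (1)^k.
g_1(k) for k = 0…8: 1, 4, 12, 24, 24, 0, 0, 0, 0.
g_2(k) for k = 0…8: 1, 2, 2, 0, 0, 0, 0, 0, 0.
g_3(k) for k = 0…8: 1, 1, 1, 1, 1, 1, 1, 1, 1.
First combine the last two factors: h(k) = Σ_j C(k,j)·g_2(j)·g_3(k−j) for k = 0…8: 1, 3, 7, 13, 21, 31, 43, 57, 73.
c_8 = Σ_k C(8,k)·g_1(k)·h(8−k) = 1·1·73 + 8·4·57 + 28·12·43 + 56·24·31 + 70·24·21 = 73 + 1824 + 14448 + 41664 + 35280 = 93289.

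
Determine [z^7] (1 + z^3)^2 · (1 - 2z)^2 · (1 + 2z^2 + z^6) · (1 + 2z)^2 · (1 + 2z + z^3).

68

(1 + z^3)^2 has coefficients 1,0,0,2,0,0,1 for degrees 0…6.
(1 - 2z)^2 has coefficients 1,-4,4,0,0,0,0,0 for degrees 0…7.
Multiplying by (1 + 2z^2 + z^6) gives running coefficients 1,-4,6,-8,8,0,1,-4 for degrees 0…7.
Multiplying by (1 + 2z)^2 gives running coefficients 1,0,-6,0,0,0,33,0 for degrees 0…7.
Finally multiplying by (1 + 2z + z^3), the product of all factors after the first has coefficients 1,2,-6,-11,0,-6,33,66 for degrees 0…7.
[z^7] = 1·66 + 2·0 + 1·2 = 68.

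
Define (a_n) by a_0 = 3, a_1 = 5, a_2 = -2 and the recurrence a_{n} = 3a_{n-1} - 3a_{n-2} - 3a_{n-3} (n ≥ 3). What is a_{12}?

-23247

The ordinary generating function has denominator 1 - 3z + 3z^2 + 3z^3.
Iterating the recurrence: a_0,…,a_{12} = 3, 5, -2, -30, -99, -201, -216, 252, 2007, 5913, 10962, 9126, -23247.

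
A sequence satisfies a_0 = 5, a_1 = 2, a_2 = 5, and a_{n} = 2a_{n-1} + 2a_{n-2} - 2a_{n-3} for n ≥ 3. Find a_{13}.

39872

The ordinary generating function has denominator 1 - 2q - 2q^2 + 2q^3.
Iterating the recurrence: a_0,…,a_{13} = 5, 2, 5, 4, 14, 26, 72, 168, 428, 1048, 2616, 6472, 16080, 39872.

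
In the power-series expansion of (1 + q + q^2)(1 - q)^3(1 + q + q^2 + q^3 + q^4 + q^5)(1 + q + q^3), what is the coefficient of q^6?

(1 + q + q^2) has coefficients 1,1,1 for degrees 0…2.
(1 - q)^3 has coefficients 1,-3,3,-1,0,0,0 for degrees 0…6.
Multiplying by (1 + q + q^2 + q^3 + q^4 + q^5) gives running coefficients 1,-2,1,0,0,0,-1 for degrees 0…6.
Finally multiplying by (1 + q + q^3), the product of all factors after the first has coefficients 1,-1,-1,2,-2,1,-1 for degrees 0…6.
[q^6] = 1·(-1) + 1·1 + 1·(-2) = -2.

-2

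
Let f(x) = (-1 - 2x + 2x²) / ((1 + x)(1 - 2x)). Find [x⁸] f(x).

-255

The denominator gives the recurrence a_n = a_(n−1) + 2a_(n−2) for n ≥ 3; the numerator fixes a_0 = -1, a_1 = -3, a_2 = -3.
Iterating: -1, -3, -3, -9, -15, -33, -63, -129, -255, so a_8 = -255.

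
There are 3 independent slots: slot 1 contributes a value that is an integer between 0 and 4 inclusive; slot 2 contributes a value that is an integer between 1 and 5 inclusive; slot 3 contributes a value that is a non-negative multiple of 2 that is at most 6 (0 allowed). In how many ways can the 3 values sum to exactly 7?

The generating function for the choices is (1 + x + x² + x³ + x⁴)·(x + x² + x³ + x⁴ + x⁵)·(1 + x² + x⁴ + x⁶); the count is [x⁷].
(1 + x + x² + x³ + x⁴) has coefficients 1,1,1,1,1 for degrees 0…4.
(x + x² + x³ + x⁴ + x⁵) has coefficients 0,1,1,1,1,1,0,0 for degrees 0…7.
Finally multiplying by (1 + x² + x⁴ + x⁶), the product of all factors after the first has coefficients 0,1,1,2,2,3,2,3 for degrees 0…7.
[x⁷] = 1·3 + 1·2 + 1·3 + 1·2 + 1·2 = 12.

12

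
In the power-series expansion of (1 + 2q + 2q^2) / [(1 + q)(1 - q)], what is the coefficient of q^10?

The denominator gives the recurrence a_n = a_(n−2) for n ≥ 3; the numerator fixes a_0 = 1, a_1 = 2, a_2 = 3.
Iterating: 1, 2, 3, 2, 3, 2, 3, 2, 3, 2, 3, so a_10 = 3.

3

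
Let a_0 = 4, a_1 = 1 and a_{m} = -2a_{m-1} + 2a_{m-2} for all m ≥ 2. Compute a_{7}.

-632

The ordinary generating function has denominator 1 + 2q - 2q^2.
Iterating the recurrence: a_0,…,a_{7} = 4, 1, 6, -10, 32, -84, 232, -632.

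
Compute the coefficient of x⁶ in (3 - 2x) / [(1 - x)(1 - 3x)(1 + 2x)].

1599

Partial fractions give a closed form: a_n = (-1/6)·1^n + (21/10)·3^n + (16/15)·(-2)^n.
At n = 6: a_6 = 1599.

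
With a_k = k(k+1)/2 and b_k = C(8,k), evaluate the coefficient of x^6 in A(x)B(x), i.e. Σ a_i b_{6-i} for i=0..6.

1023

The convolution is the t^6 coefficient of A(t)B(t).
Σ = 0·28 + 1·56 + 3·70 + 6·56 + 10·28 + 15·8 + 21·1 = 1023.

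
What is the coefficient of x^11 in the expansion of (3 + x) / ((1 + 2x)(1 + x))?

Partial fractions give a closed form: a_n = (5)·(-2)^n + (-2)·(-1)^n.
At n = 11: a_11 = -10238.

-10238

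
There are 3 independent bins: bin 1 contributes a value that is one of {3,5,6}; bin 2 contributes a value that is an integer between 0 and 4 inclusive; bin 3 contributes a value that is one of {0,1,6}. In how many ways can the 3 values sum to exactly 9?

The generating function for the choices is (x^3 + x^5 + x^6)·(1 + x + x^2 + x^3 + x^4)·(1 + x + x^6); the count is [x^9].
(x^3 + x^5 + x^6) has coefficients 0,0,0,1,0,1,1 for degrees 0…6.
(1 + x + x^2 + x^3 + x^4) has coefficients 1,1,1,1,1,0,0,0,0,0 for degrees 0…9.
Finally multiplying by (1 + x + x^6), the product of all factors after the first has coefficients 1,2,2,2,2,1,1,1,1,1 for degrees 0…9.
[x^9] = 1·1 + 1·2 + 1·2 = 5.

5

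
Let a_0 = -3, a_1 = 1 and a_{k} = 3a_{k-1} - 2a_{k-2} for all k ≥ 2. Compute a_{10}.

4089

The ordinary generating function has denominator 1 - 3y + 2y^2.
Iterating the recurrence: a_0,…,a_{10} = -3, 1, 9, 25, 57, 121, 249, 505, 1017, 2041, 4089.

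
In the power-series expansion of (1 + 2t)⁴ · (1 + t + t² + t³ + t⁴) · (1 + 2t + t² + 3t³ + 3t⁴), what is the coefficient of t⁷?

(1 + 2t)⁴ has coefficients 1,8,24,32,16 for degrees 0…4.
(1 + t + t² + t³ + t⁴) has coefficients 1,1,1,1,1,0,0,0 for degrees 0…7.
Finally multiplying by (1 + 2t + t² + 3t³ + 3t⁴), the product of all factors after the first has coefficients 1,3,4,7,10,9,7,6 for degrees 0…7.
[t⁷] = 1·6 + 8·7 + 24·9 + 32·10 + 16·7 = 710.

710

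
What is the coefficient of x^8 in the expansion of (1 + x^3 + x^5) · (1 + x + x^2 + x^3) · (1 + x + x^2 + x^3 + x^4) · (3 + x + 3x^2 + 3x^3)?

74

(1 + x^3 + x^5) has coefficients 1,0,0,1,0,1 for degrees 0…5.
(1 + x + x^2 + x^3) has coefficients 1,1,1,1,0,0,0,0,0 for degrees 0…8.
Multiplying by (1 + x + x^2 + x^3 + x^4) gives running coefficients 1,2,3,4,4,3,2,1,0 for degrees 0…8.
Finally multiplying by (3 + x + 3x^2 + 3x^3), the product of all factors after the first has coefficients 3,7,14,24,31,34,33,26,16 for degrees 0…8.
[x^8] = 1·16 + 1·34 + 1·24 = 74.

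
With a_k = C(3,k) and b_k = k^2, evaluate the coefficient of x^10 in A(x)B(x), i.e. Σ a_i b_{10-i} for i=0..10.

584

The convolution is the t^10 coefficient of A(t)B(t).
Σ = 1·100 + 3·81 + 3·64 + 1·49 + 0·36 + 0·25 + 0·16 + 0·9 + 0·4 + 0·1 + 0·0 = 584.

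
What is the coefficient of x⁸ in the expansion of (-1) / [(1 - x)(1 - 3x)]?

-9841

The denominator gives the recurrence a_n = 4a_(n−1) − 3a_(n−2) for n ≥ 2; the numerator fixes a_0 = -1, a_1 = -4.
Iterating: -1, -4, -13, -40, -121, -364, -1093, -3280, -9841, so a_8 = -9841.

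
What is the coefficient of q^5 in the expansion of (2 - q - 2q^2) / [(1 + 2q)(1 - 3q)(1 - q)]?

Partial fractions give a closed form: a_n = (8/15)·(-2)^n + (13/10)·3^n + (1/6)·1^n.
At n = 5: a_5 = 299.

299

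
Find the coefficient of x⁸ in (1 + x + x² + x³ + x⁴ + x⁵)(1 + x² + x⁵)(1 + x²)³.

15

(1 + x + x² + x³ + x⁴ + x⁵) has coefficients 1,1,1,1,1,1 for degrees 0…5.
(1 + x² + x⁵) has coefficients 1,0,1,0,0,1,0,0,0 for degrees 0…8.
Finally multiplying by (1 + x²)³, the product of all factors after the first has coefficients 1,0,4,0,6,1,4,3,1 for degrees 0…8.
[x⁸] = 1·1 + 1·3 + 1·4 + 1·1 + 1·6 + 1·0 = 15.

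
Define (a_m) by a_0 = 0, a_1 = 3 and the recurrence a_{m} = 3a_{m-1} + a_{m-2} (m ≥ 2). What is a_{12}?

The ordinary generating function has denominator 1 - 3t - t^2.
Iterating the recurrence: a_0,…,a_{12} = 0, 3, 9, 30, 99, 327, 1080, 3567, 11781, 38910, 128511, 424443, 1401840.

1401840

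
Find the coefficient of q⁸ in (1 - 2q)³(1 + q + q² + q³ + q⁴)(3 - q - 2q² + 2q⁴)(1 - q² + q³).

(1 - 2q)³ has coefficients 1,-6,12,-8 for degrees 0…3.
(1 + q + q² + q³ + q⁴) has coefficients 1,1,1,1,1,0,0,0,0 for degrees 0…8.
Multiplying by (3 - q - 2q² + 2q⁴) gives running coefficients 3,2,0,0,2,-1,0,2,2 for degrees 0…8.
Finally multiplying by (1 - q² + q³), the product of all factors after the first has coefficients 3,2,-3,1,4,-1,-2,5,1 for degrees 0…8.
[q⁸] = 1·1 − 6·5 + 12·(-2) − 8·(-1) = -45.

-45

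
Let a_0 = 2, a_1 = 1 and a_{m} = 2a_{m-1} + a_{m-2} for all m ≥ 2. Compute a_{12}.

25342

The ordinary generating function has denominator 1 - 2y - y^2.
Iterating the recurrence: a_0,…,a_{12} = 2, 1, 4, 9, 22, 53, 128, 309, 746, 1801, 4348, 10497, 25342.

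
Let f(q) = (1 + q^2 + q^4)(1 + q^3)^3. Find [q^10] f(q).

(1 + q^2 + q^4) has coefficients 1,0,1,0,1 for degrees 0…4.
(1 + q^3)^3 has coefficients 1,0,0,3,0,0,3,0,0,1,0 for degrees 0…10.
[q^10] = 1·0 + 1·0 + 1·3 = 3.

3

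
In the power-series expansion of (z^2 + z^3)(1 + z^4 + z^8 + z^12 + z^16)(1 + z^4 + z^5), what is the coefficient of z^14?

(z^2 + z^3) has coefficients 0,0,1,1 for degrees 0…3.
(1 + z^4 + z^8 + z^12 + z^16) has coefficients 1,0,0,0,1,0,0,0,1,0,0,0,1,0,0 for degrees 0…14.
Finally multiplying by (1 + z^4 + z^5), the product of all factors after the first has coefficients 1,0,0,0,2,1,0,0,2,1,0,0,2,1,0 for degrees 0…14.
[z^14] = 1·2 + 1·0 = 2.

2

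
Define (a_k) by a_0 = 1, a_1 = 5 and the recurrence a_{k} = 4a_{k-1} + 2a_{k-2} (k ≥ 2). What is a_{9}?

The ordinary generating function has denominator 1 - 4z - 2z^2.
Iterating the recurrence: a_0,…,a_{9} = 1, 5, 22, 98, 436, 1940, 8632, 38408, 170896, 760400.

760400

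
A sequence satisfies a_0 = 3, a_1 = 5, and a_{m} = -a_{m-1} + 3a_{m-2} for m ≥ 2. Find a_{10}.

-1223

The ordinary generating function has denominator 1 + z - 3z^2.
Iterating the recurrence: a_0,…,a_{10} = 3, 5, 4, 11, 1, 32, -29, 125, -212, 587, -1223.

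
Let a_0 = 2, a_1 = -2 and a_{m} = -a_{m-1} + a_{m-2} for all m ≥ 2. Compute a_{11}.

The ordinary generating function has denominator 1 + y - y^2.
Iterating the recurrence: a_0,…,a_{11} = 2, -2, 4, -6, 10, -16, 26, -42, 68, -110, 178, -288.

-288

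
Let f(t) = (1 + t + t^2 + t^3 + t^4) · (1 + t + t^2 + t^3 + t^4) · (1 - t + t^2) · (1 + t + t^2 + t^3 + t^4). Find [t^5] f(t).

13

(1 + t + t^2 + t^3 + t^4) has coefficients 1,1,1,1,1 for degrees 0…4.
(1 + t + t^2 + t^3 + t^4) has coefficients 1,1,1,1,1,0 for degrees 0…5.
Multiplying by (1 - t + t^2) gives running coefficients 1,0,1,1,1,0 for degrees 0…5.
Finally multiplying by (1 + t + t^2 + t^3 + t^4), the product of all factors after the first has coefficients 1,1,2,3,4,3 for degrees 0…5.
[t^5] = 1·3 + 1·4 + 1·3 + 1·2 + 1·1 = 13.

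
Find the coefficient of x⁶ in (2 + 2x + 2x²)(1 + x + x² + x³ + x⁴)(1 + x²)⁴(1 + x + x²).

(2 + 2x + 2x²) has coefficients 2,2,2 for degrees 0…2.
(1 + x + x² + x³ + x⁴) has coefficients 1,1,1,1,1,0,0 for degrees 0…6.
Multiplying by (1 + x²)⁴ gives running coefficients 1,1,5,5,11,10,14 for degrees 0…6.
Finally multiplying by (1 + x + x²), the product of all factors after the first has coefficients 1,2,7,11,21,26,35 for degrees 0…6.
[x⁶] = 2·35 + 2·26 + 2·21 = 164.

164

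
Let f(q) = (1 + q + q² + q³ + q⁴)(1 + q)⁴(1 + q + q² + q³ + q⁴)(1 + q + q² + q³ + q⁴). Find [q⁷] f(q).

(1 + q + q² + q³ + q⁴) has coefficients 1,1,1,1,1 for degrees 0…4.
(1 + q)⁴ has coefficients 1,4,6,4,1,0,0,0 for degrees 0…7.
Multiplying by (1 + q + q² + q³ + q⁴) gives running coefficients 1,5,11,15,16,15,11,5 for degrees 0…7.
Finally multiplying by (1 + q + q² + q³ + q⁴), the product of all factors after the first has coefficients 1,6,17,32,48,62,68,62 for degrees 0…7.
[q⁷] = 1·62 + 1·68 + 1·62 + 1·48 + 1·32 = 272.

272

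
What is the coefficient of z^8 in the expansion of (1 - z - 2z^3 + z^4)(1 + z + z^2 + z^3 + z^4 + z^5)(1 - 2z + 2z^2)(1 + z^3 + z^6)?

-4

(1 - z - 2z^3 + z^4) has coefficients 1,-1,0,-2,1 for degrees 0…4.
(1 + z + z^2 + z^3 + z^4 + z^5) has coefficients 1,1,1,1,1,1,0,0,0 for degrees 0…8.
Multiplying by (1 - 2z + 2z^2) gives running coefficients 1,-1,1,1,1,1,0,2,0 for degrees 0…8.
Finally multiplying by (1 + z^3 + z^6), the product of all factors after the first has coefficients 1,-1,1,2,0,2,2,2,2 for degrees 0…8.
[z^8] = 1·2 − 1·2 − 2·2 + 1·0 = -4.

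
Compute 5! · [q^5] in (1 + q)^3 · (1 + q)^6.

15120

The EGF product rule gives c_5 = Σ_{k_1+k_2=5} C(5; k_1,k_2) · ∏ g_i(k_i), where (1+q)^3 gives the falling factorial (3)_k; (1+q)^6 gives the falling factorial (6)_k.
g_1(k) for k = 0…5: 1, 3, 6, 6, 0, 0.
g_2(k) for k = 0…5: 1, 6, 30, 120, 360, 720.
c_5 = Σ_k C(5,k)·g_1(k)·g_2(5−k) = 1·1·720 + 5·3·360 + 10·6·120 + 10·6·30 = 720 + 5400 + 7200 + 1800 = 15120.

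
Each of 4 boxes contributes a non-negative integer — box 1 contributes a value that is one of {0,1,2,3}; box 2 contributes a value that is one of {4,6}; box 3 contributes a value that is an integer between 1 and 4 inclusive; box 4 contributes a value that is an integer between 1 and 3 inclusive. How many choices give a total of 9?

The generating function for the choices is (1 + z + z^2 + z^3)·(z^4 + z^6)·(z + z^2 + z^3 + z^4)·(z + z^2 + z^3); the count is [z^9].
(1 + z + z^2 + z^3) has coefficients 1,1,1,1 for degrees 0…3.
(z^4 + z^6) has coefficients 0,0,0,0,1,0,1,0,0,0 for degrees 0…9.
Multiplying by (z + z^2 + z^3 + z^4) gives running coefficients 0,0,0,0,0,1,1,2,2,1 for degrees 0…9.
Finally multiplying by (z + z^2 + z^3), the product of all factors after the first has coefficients 0,0,0,0,0,0,1,2,4,5 for degrees 0…9.
[z^9] = 1·5 + 1·4 + 1·2 + 1·1 = 12.

12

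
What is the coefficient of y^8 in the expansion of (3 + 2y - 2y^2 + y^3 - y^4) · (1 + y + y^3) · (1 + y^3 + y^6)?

(3 + 2y - 2y^2 + y^3 - y^4) has coefficients 3,2,-2,1,-1 for degrees 0…4.
(1 + y + y^3) has coefficients 1,1,0,1,0,0,0,0,0 for degrees 0…8.
Finally multiplying by (1 + y^3 + y^6), the product of all factors after the first has coefficients 1,1,0,2,1,0,2,1,0 for degrees 0…8.
[y^8] = 3·0 + 2·1 − 2·2 + 1·0 − 1·1 = -3.

-3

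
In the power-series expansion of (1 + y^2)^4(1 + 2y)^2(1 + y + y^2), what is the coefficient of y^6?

74

(1 + y^2)^4 has coefficients 1,0,4,0,6,0,4 for degrees 0…6.
(1 + 2y)^2 has coefficients 1,4,4,0,0,0,0 for degrees 0…6.
Finally multiplying by (1 + y + y^2), the product of all factors after the first has coefficients 1,5,9,8,4,0,0 for degrees 0…6.
[y^6] = 1·0 + 4·4 + 6·9 + 4·1 = 74.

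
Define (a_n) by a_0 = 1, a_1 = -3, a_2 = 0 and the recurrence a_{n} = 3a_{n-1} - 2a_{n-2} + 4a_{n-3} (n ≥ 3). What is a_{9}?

The ordinary generating function has denominator 1 - 3x + 2x^2 - 4x^3.
Iterating the recurrence: a_0,…,a_{9} = 1, -3, 0, 10, 18, 34, 106, 322, 890, 2450.

2450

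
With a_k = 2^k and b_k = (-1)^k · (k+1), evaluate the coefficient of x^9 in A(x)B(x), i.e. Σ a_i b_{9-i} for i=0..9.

224

This is [x^9] in the product of the two ordinary generating functions.
Σ = 1·(-10) + 2·9 + 4·(-8) + 8·7 + 16·(-6) + 32·5 + 64·(-4) + 128·3 + 256·(-2) + 512·1 = 224.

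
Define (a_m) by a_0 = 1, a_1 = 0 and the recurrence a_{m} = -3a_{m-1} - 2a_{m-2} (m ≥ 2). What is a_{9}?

The ordinary generating function has denominator 1 + 3t + 2t^2.
Iterating the recurrence: a_0,…,a_{9} = 1, 0, -2, 6, -14, 30, -62, 126, -254, 510.

510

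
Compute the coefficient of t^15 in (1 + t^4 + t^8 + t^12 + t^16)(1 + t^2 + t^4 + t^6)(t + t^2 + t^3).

(1 + t^4 + t^8 + t^12 + t^16) has coefficients 1,0,0,0,1,0,0,0,1,0,0,0,1,0,0,0 for degrees 0…15.
(1 + t^2 + t^4 + t^6) has coefficients 1,0,1,0,1,0,1,0,0,0,0,0,0,0,0,0 for degrees 0…15.
Finally multiplying by (t + t^2 + t^3), the product of all factors after the first has coefficients 0,1,1,2,1,2,1,2,1,1,0,0,0,0,0,0 for degrees 0…15.
[t^15] = 1·0 + 1·0 + 1·2 + 1·2 = 4.

4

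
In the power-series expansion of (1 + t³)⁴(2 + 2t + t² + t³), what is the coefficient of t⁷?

(1 + t³)⁴ has coefficients 1,0,0,4,0,0,6,0 for degrees 0…7.
(2 + 2t + t² + t³) has coefficients 2,2,1,1,0,0,0,0 for degrees 0…7.
[t⁷] = 1·0 + 4·0 + 6·2 = 12.

12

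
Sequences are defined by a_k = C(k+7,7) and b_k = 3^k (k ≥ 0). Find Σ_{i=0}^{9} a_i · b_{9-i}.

490690

Write out a_i and b_{9-i} for i = 0,…,9 and sum the products.
Σ = 1·19683 + 8·6561 + 36·2187 + 120·729 + 330·243 + 792·81 + 1716·27 + 3432·9 + 6435·3 + 11440·1 = 490690.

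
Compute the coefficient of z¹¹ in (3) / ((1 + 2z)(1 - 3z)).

316407

Partial fractions give a closed form: a_n = (6/5)·(-2)^n + (9/5)·3^n.
At n = 11: a_11 = 316407.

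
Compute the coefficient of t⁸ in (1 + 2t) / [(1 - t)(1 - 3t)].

16401

Partial fractions give a closed form: a_n = (-3/2)·1^n + (5/2)·3^n.
At n = 8: a_8 = 16401.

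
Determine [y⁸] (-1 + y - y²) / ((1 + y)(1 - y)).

-2

The denominator gives the recurrence a_n = a_(n−2) for n ≥ 3; the numerator fixes a_0 = -1, a_1 = 1, a_2 = -2.
Iterating: -1, 1, -2, 1, -2, 1, -2, 1, -2, so a_8 = -2.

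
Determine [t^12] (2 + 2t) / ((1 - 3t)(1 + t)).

1062882

The denominator gives the recurrence a_n = 2a_(n−1) + 3a_(n−2) for n ≥ 2; the numerator fixes a_0 = 2, a_1 = 6.
Iterating: 2, 6, 18, 54, 162, 486, 1458, 4374, 13122, 39366, 118098, 354294, 1062882, so a_12 = 1062882.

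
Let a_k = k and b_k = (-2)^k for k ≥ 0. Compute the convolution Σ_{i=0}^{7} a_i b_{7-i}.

31

The convolution is the x^7 coefficient of A(x)B(x).
Σ = 0·(-128) + 1·64 + 2·(-32) + 3·16 + 4·(-8) + 5·4 + 6·(-2) + 7·1 = 31.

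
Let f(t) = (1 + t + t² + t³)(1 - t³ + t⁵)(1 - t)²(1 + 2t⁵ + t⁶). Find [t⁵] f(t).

4

(1 + t + t² + t³) has coefficients 1,1,1,1 for degrees 0…3.
(1 - t³ + t⁵) has coefficients 1,0,0,-1,0,1 for degrees 0…5.
Multiplying by (1 - t)² gives running coefficients 1,-2,1,-1,2,0 for degrees 0…5.
Finally multiplying by (1 + 2t⁵ + t⁶), the product of all factors after the first has coefficients 1,-2,1,-1,2,2 for degrees 0…5.
[t⁵] = 1·2 + 1·2 + 1·(-1) + 1·1 = 4.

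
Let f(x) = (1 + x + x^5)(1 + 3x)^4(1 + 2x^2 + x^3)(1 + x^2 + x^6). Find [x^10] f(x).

818

(1 + x + x^5) has coefficients 1,1,0,0,0,1 for degrees 0…5.
(1 + 3x)^4 has coefficients 1,12,54,108,81,0,0,0,0,0,0 for degrees 0…10.
Multiplying by (1 + 2x^2 + x^3) gives running coefficients 1,12,56,133,201,270,270,81,0,0,0 for degrees 0…10.
Finally multiplying by (1 + x^2 + x^6), the product of all factors after the first has coefficients 1,12,57,145,257,403,472,363,326,214,201 for degrees 0…10.
[x^10] = 1·201 + 1·214 + 1·403 = 818.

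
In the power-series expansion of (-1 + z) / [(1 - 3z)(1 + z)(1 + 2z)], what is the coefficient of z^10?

-18943

Partial fractions give a closed form: a_n = (-3/10)·3^n + (1/2)·(-1)^n + (-6/5)·(-2)^n.
At n = 10: a_10 = -18943.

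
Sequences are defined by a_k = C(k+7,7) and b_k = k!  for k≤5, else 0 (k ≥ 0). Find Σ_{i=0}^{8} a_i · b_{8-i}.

Write out a_i and b_{8-i} for i = 0,…,8 and sum the products.
Σ = 1·0 + 8·0 + 36·0 + 120·120 + 330·24 + 792·6 + 1716·2 + 3432·1 + 6435·1 = 40371.

40371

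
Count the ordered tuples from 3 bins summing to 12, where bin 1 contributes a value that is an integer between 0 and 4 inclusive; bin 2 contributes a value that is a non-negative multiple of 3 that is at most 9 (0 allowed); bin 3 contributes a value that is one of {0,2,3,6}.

7

The generating function for the choices is (1 + x + x^2 + x^3 + x^4)·(1 + x^3 + x^6 + x^9)·(1 + x^2 + x^3 + x^6); the count is [x^12].
(1 + x + x^2 + x^3 + x^4) has coefficients 1,1,1,1,1 for degrees 0…4.
(1 + x^3 + x^6 + x^9) has coefficients 1,0,0,1,0,0,1,0,0,1,0,0,0 for degrees 0…12.
Finally multiplying by (1 + x^2 + x^3 + x^6), the product of all factors after the first has coefficients 1,0,1,2,0,1,3,0,1,3,0,1,2 for degrees 0…12.
[x^12] = 1·2 + 1·1 + 1·0 + 1·3 + 1·1 = 7.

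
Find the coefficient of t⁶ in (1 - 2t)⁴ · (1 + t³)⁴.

-122

(1 - 2t)⁴ has coefficients 1,-8,24,-32,16 for degrees 0…4.
(1 + t³)⁴ has coefficients 1,0,0,4,0,0,6 for degrees 0…6.
[t⁶] = 1·6 − 8·0 + 24·0 − 32·4 + 16·0 = -122.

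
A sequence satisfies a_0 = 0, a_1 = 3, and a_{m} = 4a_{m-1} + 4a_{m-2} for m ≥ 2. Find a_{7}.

The ordinary generating function has denominator 1 - 4x - 4x^2.
Iterating the recurrence: a_0,…,a_{7} = 0, 3, 12, 60, 288, 1392, 6720, 32448.

32448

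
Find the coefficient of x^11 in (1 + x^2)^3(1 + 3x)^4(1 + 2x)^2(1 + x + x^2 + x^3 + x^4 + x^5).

(1 + x^2)^3 has coefficients 1,0,3,0,3,0,1 for degrees 0…6.
(1 + 3x)^4 has coefficients 1,12,54,108,81,0,0,0,0,0,0,0 for degrees 0…11.
Multiplying by (1 + 2x)^2 gives running coefficients 1,16,106,372,729,756,324,0,0,0,0,0 for degrees 0…11.
Finally multiplying by (1 + x + x^2 + x^3 + x^4 + x^5), the product of all factors after the first has coefficients 1,17,123,495,1224,1980,2303,2287,2181,1809,1080,324 for degrees 0…11.
[x^11] = 1·324 + 3·1809 + 3·2287 + 1·1980 = 14592.

14592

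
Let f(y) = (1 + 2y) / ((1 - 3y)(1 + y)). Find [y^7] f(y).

Partial fractions give a closed form: a_n = (5/4)·3^n + (-1/4)·(-1)^n.
At n = 7: a_7 = 2734.

2734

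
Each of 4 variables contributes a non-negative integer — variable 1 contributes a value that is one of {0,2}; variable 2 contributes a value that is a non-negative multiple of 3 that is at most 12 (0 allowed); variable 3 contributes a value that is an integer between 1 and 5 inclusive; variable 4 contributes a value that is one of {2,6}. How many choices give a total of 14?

6

The generating function for the choices is (1 + t^2)·(1 + t^3 + t^6 + t^9 + t^12)·(t + t^2 + t^3 + t^4 + t^5)·(t^2 + t^6); the count is [t^14].
(1 + t^2) has coefficients 1,0,1 for degrees 0…2.
(1 + t^3 + t^6 + t^9 + t^12) has coefficients 1,0,0,1,0,0,1,0,0,1,0,0,1,0,0 for degrees 0…14.
Multiplying by (t + t^2 + t^3 + t^4 + t^5) gives running coefficients 0,1,1,1,2,2,1,2,2,1,2,2,1,2,2 for degrees 0…14.
Finally multiplying by (t^2 + t^6), the product of all factors after the first has coefficients 0,0,0,1,1,1,2,3,2,3,4,3,3,4,3 for degrees 0…14.
[t^14] = 1·3 + 1·3 = 6.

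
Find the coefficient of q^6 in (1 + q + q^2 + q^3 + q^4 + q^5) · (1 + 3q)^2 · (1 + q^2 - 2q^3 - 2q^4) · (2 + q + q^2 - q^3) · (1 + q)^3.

145

(1 + q + q^2 + q^3 + q^4 + q^5) has coefficients 1,1,1,1,1,1 for degrees 0…5.
(1 + 3q)^2 has coefficients 1,6,9,0,0,0,0 for degrees 0…6.
Multiplying by (1 + q^2 - 2q^3 - 2q^4) gives running coefficients 1,6,10,4,-5,-30,-18 for degrees 0…6.
Multiplying by (2 + q + q^2 - q^3) gives running coefficients 2,13,27,23,-2,-71,-75 for degrees 0…6.
Finally multiplying by (1 + q)^3, the product of all factors after the first has coefficients 2,19,72,145,161,19,-271 for degrees 0…6.
[q^6] = 1·(-271) + 1·19 + 1·161 + 1·145 + 1·72 + 1·19 = 145.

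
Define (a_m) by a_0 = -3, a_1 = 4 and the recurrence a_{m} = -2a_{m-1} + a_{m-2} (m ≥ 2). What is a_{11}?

30098

The ordinary generating function has denominator 1 + 2q - q^2.
Iterating the recurrence: a_0,…,a_{11} = -3, 4, -11, 26, -63, 152, -367, 886, -2139, 5164, -12467, 30098.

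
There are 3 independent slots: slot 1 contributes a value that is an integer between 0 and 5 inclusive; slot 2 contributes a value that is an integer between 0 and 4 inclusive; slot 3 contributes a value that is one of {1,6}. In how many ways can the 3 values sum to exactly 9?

6

The generating function for the choices is (1 + q + q^2 + q^3 + q^4 + q^5)·(1 + q + q^2 + q^3 + q^4)·(q + q^6); the count is [q^9].
(1 + q + q^2 + q^3 + q^4 + q^5) has coefficients 1,1,1,1,1,1 for degrees 0…5.
(1 + q + q^2 + q^3 + q^4) has coefficients 1,1,1,1,1,0,0,0,0,0 for degrees 0…9.
Finally multiplying by (q + q^6), the product of all factors after the first has coefficients 0,1,1,1,1,1,1,1,1,1 for degrees 0…9.
[q^9] = 1·1 + 1·1 + 1·1 + 1·1 + 1·1 + 1·1 = 6.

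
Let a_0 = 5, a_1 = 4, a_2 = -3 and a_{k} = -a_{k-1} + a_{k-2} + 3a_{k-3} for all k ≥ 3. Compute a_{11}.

The ordinary generating function has denominator 1 + q - q^2 - 3q^3.
Iterating the recurrence: a_0,…,a_{11} = 5, 4, -3, 22, -13, 26, 27, -40, 145, -104, 129, 202.

202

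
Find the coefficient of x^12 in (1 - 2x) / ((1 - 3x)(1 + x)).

132861

Partial fractions give a closed form: a_n = (1/4)·3^n + (3/4)·(-1)^n.
At n = 12: a_12 = 132861.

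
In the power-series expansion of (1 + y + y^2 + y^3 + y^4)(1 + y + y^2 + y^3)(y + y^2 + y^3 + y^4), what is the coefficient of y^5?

13

(1 + y + y^2 + y^3 + y^4) has coefficients 1,1,1,1,1 for degrees 0…4.
(1 + y + y^2 + y^3) has coefficients 1,1,1,1,0,0 for degrees 0…5.
Finally multiplying by (y + y^2 + y^3 + y^4), the product of all factors after the first has coefficients 0,1,2,3,4,3 for degrees 0…5.
[y^5] = 1·3 + 1·4 + 1·3 + 1·2 + 1·1 = 13.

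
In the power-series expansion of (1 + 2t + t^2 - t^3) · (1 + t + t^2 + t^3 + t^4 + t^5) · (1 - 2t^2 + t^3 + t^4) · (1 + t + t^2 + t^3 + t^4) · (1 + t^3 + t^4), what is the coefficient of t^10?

23

(1 + 2t + t^2 - t^3) has coefficients 1,2,1,-1 for degrees 0…3.
(1 + t + t^2 + t^3 + t^4 + t^5) has coefficients 1,1,1,1,1,1,0,0,0,0,0 for degrees 0…10.
Multiplying by (1 - 2t^2 + t^3 + t^4) gives running coefficients 1,1,-1,0,1,1,0,0,2,1,0 for degrees 0…10.
Multiplying by (1 + t + t^2 + t^3 + t^4) gives running coefficients 1,2,1,1,2,2,1,2,4,4,3 for degrees 0…10.
Finally multiplying by (1 + t^3 + t^4), the product of all factors after the first has coefficients 1,2,1,2,5,5,3,5,8,7,6 for degrees 0…10.
[t^10] = 1·6 + 2·7 + 1·8 − 1·5 = 23.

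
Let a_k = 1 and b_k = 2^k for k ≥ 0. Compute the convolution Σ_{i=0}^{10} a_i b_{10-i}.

This is [x^10] in the product of the two ordinary generating functions.
Σ = 1·1024 + 1·512 + 1·256 + 1·128 + 1·64 + 1·32 + 1·16 + 1·8 + 1·4 + 1·2 + 1·1 = 2047.

2047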